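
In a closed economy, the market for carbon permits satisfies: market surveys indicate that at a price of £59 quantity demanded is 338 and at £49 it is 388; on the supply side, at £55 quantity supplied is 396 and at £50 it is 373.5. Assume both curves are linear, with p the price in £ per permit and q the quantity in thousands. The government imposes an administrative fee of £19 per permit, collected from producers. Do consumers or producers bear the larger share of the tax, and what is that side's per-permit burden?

Demand slope: (388 − 338)/(49 − 59) = -5, so qd = 633 − 5p.
Supply slope: (373.5 − 396)/(50 − 55) = 4.5, so qs = 4.5p + 148.5.
Without the tax, 633 − 5p = 4.5p + 148.5 gives 9.5p = 484.5, so p* = £51 and q* = 378.
With the tax collected from producers, supply shifts: qs = 4.5(p − 19) + 148.5.
New equilibrium: consumers pay £60, producers receive £41, q = 333. (Wedge: pb − ps = 19.)
Per-permit burden: consumers £9, producers £10.
Producers take the larger share because supply is less price-elastic here (demand slope 5 vs supply slope 4.5).

Producers bear the larger share: £10 per permit.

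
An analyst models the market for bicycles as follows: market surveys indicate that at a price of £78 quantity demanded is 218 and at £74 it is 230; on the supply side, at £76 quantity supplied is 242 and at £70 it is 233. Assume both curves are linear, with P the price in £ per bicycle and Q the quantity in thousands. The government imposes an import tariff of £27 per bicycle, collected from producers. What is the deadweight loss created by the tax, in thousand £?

Demand slope: (230 − 218)/(74 − 78) = -3, so Qd = 452 − 3P.
Supply slope: (233 − 242)/(70 − 76) = 1.5, so Qs = 1.5P + 128.
Before the tax: set 452 − 3P = 1.5P + 128 → P* = £72, Q* = 236.
With the tax collected from producers, supply shifts: Qs = 1.5(P − 27) + 128.
New equilibrium: buyers pay £81, producers receive £54, Q = 209. (Wedge: Pb − Ps = 27.)
Quantity falls by |ΔQ| = |236 − 209| = 27.
DWL = ½ · t · |ΔQ| = ½ · 27 · 27 = £364.5.

Deadweight loss = £364.5 thousand.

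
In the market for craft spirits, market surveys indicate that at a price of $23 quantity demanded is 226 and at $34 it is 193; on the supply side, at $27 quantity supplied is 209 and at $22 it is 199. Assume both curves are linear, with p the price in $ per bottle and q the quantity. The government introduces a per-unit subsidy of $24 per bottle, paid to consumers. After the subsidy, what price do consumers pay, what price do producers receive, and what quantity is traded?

Demand slope: (193 − 226)/(34 − 23) = -3, so qd = 295 − 3p.
Supply slope: (199 − 209)/(22 − 27) = 2, so qs = 2p + 155.
Before the subsidy: set 295 − 3p = 2p + 155 → p* = $28, q* = 211.
With a per-unit subsidy paid to consumers, each effectively pays p − 24, so demand becomes qd = 295 − 3(p − 24).
Solving gives q = 239.8 with consumers paying $18.4 and producers receiving $42.4 (the $24 wedge).

Consumers pay $18.4; producers receive $42.4; quantity = 239.8.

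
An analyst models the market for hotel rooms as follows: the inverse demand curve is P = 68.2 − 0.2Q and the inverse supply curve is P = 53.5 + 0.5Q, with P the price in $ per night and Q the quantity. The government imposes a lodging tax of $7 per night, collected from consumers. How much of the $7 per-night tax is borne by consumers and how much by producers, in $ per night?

Consumers bear $2 per night; producers bear $5 per night.

Inverting to Q(P) form: Qd = 341 − 5P; Qs = 2P − 107.
Without the tax, 341 − 5P = 2P − 107 gives 7P = 448, so P* = $64 and Q* = 21.
With the tax collected from consumers, demand (in seller-price terms) shifts: Qd = 341 − 5(P + 7).
Solving gives Q = 11 with consumers paying $66 and producers receiving $59 (the $7 wedge).
Burden on consumers: $2; on producers: $5. (They sum to $7.)
The less price-elastic side of the market bears the larger share of a per-unit tax.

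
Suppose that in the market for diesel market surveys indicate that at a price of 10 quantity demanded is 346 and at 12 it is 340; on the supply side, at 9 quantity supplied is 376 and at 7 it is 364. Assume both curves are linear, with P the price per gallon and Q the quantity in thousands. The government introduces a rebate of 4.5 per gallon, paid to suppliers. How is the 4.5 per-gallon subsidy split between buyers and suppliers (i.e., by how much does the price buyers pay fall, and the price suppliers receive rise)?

Buyers gain 3 per gallon; suppliers gain 1.5 per gallon.

Demand slope: (340 − 346)/(12 − 10) = -3, so Qd = 376 − 3P.
Supply slope: (364 − 376)/(7 − 9) = 6, so Qs = 6P + 322.
Without the subsidy, 376 − 3P = 6P + 322 gives 9P = 54, so P* = 6 and Q* = 358.
With a per-unit subsidy paid to suppliers, each receives P + 4.5 per unit sold, so supply becomes Qs = 6(P + 4.5) + 322.
New equilibrium: buyers pay 3, suppliers receive 7.5, Q = 367. (Wedge: Pb − Ps = −4.5.)
Gain to buyers: 3; to suppliers: 1.5. (They sum to 4.5.)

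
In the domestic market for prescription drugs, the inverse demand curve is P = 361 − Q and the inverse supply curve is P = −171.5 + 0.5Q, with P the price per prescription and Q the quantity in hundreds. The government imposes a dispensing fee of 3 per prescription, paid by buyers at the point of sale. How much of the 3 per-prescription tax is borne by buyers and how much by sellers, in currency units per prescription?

Buyers bear 2 per prescription; sellers bear 1 per prescription.

Rewrite in direct form: Qd = 361 − P and Qs = 2P + 343.
Without the tax, 361 − P = 2P + 343 gives 3P = 18, so P* = 6 and Q* = 355.
With the tax collected from buyers, demand (in seller-price terms) shifts: Qd = 361 − (P + 3).
Solving gives Q = 353 with buyers paying 8 and sellers receiving 5 (the 3 wedge).
Burden on buyers: 2; on sellers: 1. (They sum to 3.)
The less price-elastic side of the market bears the larger share of a per-unit tax.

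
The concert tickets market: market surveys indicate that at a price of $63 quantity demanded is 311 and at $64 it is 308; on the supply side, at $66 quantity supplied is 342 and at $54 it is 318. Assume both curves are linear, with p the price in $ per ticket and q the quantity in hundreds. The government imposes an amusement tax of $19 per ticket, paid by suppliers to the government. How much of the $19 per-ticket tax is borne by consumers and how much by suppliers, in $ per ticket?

Consumers bear $7.6 per ticket; suppliers bear $11.4 per ticket.

Demand slope: (308 − 311)/(64 − 63) = -3, so qd = 500 − 3p.
Supply slope: (318 − 342)/(54 − 66) = 2, so qs = 2p + 210.
Without the tax, 500 − 3p = 2p + 210 gives 5p = 290, so p* = $58 and q* = 326.
With the tax collected from suppliers, supply shifts: qs = 2(p − 19) + 210.
New equilibrium: consumers pay $65.6, suppliers receive $46.6, q = 303.2. (Wedge: pb − ps = 19.)
Burden on consumers: $7.6; on suppliers: $11.4. (They sum to $19.)
The less price-elastic side of the market bears the larger share of a per-unit tax.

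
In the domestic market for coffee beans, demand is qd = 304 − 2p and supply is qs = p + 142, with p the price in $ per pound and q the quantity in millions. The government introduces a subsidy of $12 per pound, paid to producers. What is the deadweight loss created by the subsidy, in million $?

Before the subsidy: set 304 − 2p = p + 142 → p* = $54, q* = 196.
With a per-unit subsidy paid to producers, each receives p + 12 per unit sold, so supply becomes qs = (p + 12) + 142.
Solving gives q = 204 with buyers paying $50 and producers receiving $62 (the $12 wedge).
Quantity rises by |ΔQ| = |196 − 204| = 8.
DWL = ½ · t · |ΔQ| = ½ · 12 · 8 = $48.

Deadweight loss = $48 million.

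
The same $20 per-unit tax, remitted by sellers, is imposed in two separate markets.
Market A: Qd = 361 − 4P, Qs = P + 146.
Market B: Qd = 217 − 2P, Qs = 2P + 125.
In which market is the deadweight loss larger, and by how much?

Market B, by $40.

Market A: pre-tax P* = $43, Q* = 189; post-tax Q = 173; deadweight loss = $160.
Market B: pre-tax P* = $23, Q* = 171; post-tax Q = 151; deadweight loss = $200.
Difference: $160 vs $200 → market B is larger by $40.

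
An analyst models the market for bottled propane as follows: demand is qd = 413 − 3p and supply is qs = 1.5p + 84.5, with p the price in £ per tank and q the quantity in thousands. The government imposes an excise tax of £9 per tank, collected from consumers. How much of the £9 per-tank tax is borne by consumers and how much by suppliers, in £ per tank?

Consumers bear £3 per tank; suppliers bear £6 per tank.

Before the tax: set 413 − 3p = 1.5p + 84.5 → p* = £73, q* = 194.
With the tax collected from consumers, demand (in seller-price terms) shifts: qd = 413 − 3(p + 9).
New equilibrium: consumers pay £76, suppliers receive £67, q = 185. (Wedge: pb − ps = 9.)
Burden on consumers: £3; on suppliers: £6. (They sum to £9.)
The less price-elastic side of the market bears the larger share of a per-unit tax.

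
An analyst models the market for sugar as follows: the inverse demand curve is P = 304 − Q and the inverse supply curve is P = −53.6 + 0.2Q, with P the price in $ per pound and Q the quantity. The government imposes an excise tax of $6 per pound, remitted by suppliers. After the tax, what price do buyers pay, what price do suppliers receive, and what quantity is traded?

Inverting to Q(P) form: Qd = 304 − P; Qs = 5P + 268.
Without the tax, 304 − P = 5P + 268 gives 6P = 36, so P* = $6 and Q* = 298.
With the tax collected from suppliers, supply shifts: Qs = 5(P − 6) + 268.
New equilibrium: buyers pay $11, suppliers receive $5, Q = 293. (Wedge: Pb − Ps = 6.)
The less price-elastic side of the market bears the larger share of a per-unit tax.

Buyers pay $11; suppliers receive $5; quantity = 293.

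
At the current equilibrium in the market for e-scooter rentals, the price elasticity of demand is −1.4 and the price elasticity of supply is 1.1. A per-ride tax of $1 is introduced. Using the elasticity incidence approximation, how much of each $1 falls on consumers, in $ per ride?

Consumers bear ≈ $0.44 per ride.

Incidence ratio: consumers' share ≈ εs / (εs + |εd|) = 1.1 / (1.1 + 1.4) = 0.44.
So consumers bear ≈ 0.44 × $1 = $0.44; suppliers bear $0.56.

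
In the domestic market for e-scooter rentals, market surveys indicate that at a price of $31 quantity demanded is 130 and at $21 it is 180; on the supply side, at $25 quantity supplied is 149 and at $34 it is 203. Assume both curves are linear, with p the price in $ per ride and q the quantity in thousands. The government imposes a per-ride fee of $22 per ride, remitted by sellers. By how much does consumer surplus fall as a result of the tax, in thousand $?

Consumer surplus falls by $1500 thousand.

Demand slope: (180 − 130)/(21 − 31) = -5, so qd = 285 − 5p.
Supply slope: (203 − 149)/(34 − 25) = 6, so qs = 6p − 1.
Before the tax: set 285 − 5p = 6p − 1 → p* = $26, q* = 155.
With the tax collected from sellers, supply shifts: qs = 6(p − 22) − 1.
New equilibrium: buyers pay $38, sellers receive $16, q = 95. (Wedge: pb − ps = 22.)
ΔCS is the trapezoid between Q = 95 and Q = 155 of height $12: ½ · (155 + 95) · 12 = $1500.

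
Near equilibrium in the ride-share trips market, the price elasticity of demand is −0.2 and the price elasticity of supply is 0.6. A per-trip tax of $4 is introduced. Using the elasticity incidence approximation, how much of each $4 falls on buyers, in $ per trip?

Incidence ratio: buyers' share ≈ εs / (εs + |εd|) = 0.6 / (0.6 + 0.2) = 0.75.
So buyers bear ≈ 0.75 × $4 = $3; producers bear $1.

Buyers bear ≈ $3 per trip.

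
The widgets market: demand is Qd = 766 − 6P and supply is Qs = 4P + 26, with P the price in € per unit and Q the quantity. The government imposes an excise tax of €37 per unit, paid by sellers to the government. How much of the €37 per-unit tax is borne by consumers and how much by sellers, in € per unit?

Consumers bear €14.8 per unit; sellers bear €22.2 per unit.

Before the tax: set 766 − 6P = 4P + 26 → P* = €74, Q* = 322.
With the tax collected from sellers, supply shifts: Qs = 4(P − 37) + 26.
New equilibrium: consumers pay €88.8, sellers receive €51.8, Q = 233.2. (Wedge: Pb − Ps = 37.)
Burden on consumers: €14.8; on sellers: €22.2. (They sum to €37.)
The less price-elastic side of the market bears the larger share of a per-unit tax.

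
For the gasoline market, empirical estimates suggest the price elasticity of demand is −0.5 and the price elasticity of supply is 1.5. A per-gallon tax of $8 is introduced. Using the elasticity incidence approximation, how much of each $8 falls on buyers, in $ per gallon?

Incidence ratio: buyers' share ≈ εs / (εs + |εd|) = 1.5 / (1.5 + 0.5) = 0.75.
So buyers bear ≈ 0.75 × $8 = $6; producers bear $2.

Buyers bear ≈ $6 per gallon.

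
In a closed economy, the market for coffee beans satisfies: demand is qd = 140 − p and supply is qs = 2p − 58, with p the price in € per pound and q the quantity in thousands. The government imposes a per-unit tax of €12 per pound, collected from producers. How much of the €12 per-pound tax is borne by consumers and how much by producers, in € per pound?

Before the tax: set 140 − p = 2p − 58 → p* = €66, q* = 74.
With the tax collected from producers, supply shifts: qs = 2(p − 12) − 58.
New equilibrium: consumers pay €74, producers receive €62, q = 66. (Wedge: pb − ps = 12.)
Burden on consumers: €8; on producers: €4. (They sum to €12.)
The less price-elastic side of the market bears the larger share of a per-unit tax.

Consumers bear €8 per pound; producers bear €4 per pound.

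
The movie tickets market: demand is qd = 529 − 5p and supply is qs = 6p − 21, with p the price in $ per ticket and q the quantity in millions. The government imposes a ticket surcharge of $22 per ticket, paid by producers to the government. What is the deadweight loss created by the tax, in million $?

Before the tax: set 529 − 5p = 6p − 21 → p* = $50, q* = 279.
With the tax collected from producers, supply shifts: qs = 6(p − 22) − 21.
Solving gives q = 219 with buyers paying $62 and producers receiving $40 (the $22 wedge).
Quantity falls by |ΔQ| = |279 − 219| = 60.
DWL = ½ · t · |ΔQ| = ½ · 22 · 60 = $660.

Deadweight loss = $660 million.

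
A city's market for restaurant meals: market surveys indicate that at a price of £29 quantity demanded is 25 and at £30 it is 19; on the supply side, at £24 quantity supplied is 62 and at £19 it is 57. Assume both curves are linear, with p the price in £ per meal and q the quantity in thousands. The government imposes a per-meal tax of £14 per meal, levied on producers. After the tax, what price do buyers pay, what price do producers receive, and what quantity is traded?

Buyers pay £25; producers receive £11; quantity = 49.

Demand slope: (19 − 25)/(30 − 29) = -6, so qd = 199 − 6p.
Supply slope: (57 − 62)/(19 − 24) = 1, so qs = p + 38.
Before the tax: set 199 − 6p = p + 38 → p* = £23, q* = 61.
With the tax collected from producers, supply shifts: qs = (p − 14) + 38.
New equilibrium: buyers pay £25, producers receive £11, q = 49. (Wedge: pb − ps = 14.)
The less price-elastic side of the market bears the larger share of a per-unit tax.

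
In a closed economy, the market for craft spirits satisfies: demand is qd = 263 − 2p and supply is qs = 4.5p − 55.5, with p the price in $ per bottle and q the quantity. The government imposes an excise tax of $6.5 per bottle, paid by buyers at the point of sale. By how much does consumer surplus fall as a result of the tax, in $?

Without the tax, 263 − 2p = 4.5p − 55.5 gives 6.5p = 318.5, so p* = $49 and q* = 165.
With the tax collected from buyers, demand (in seller-price terms) shifts: qd = 263 − 2(p + 6.5).
New equilibrium: buyers pay $53.5, sellers receive $47, q = 156. (Wedge: pb − ps = 6.5.)
ΔCS is the trapezoid between Q = 156 and Q = 165 of height $4.5: ½ · (165 + 156) · 4.5 = $722.25.

Consumer surplus falls by $722.25.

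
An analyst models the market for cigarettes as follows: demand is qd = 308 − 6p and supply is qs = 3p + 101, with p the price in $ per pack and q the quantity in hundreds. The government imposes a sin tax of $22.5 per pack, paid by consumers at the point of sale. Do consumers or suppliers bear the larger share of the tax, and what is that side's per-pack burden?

Without the tax, 308 − 6p = 3p + 101 gives 9p = 207, so p* = $23 and q* = 170.
With the tax collected from consumers, demand (in seller-price terms) shifts: qd = 308 − 6(p + 22.5).
New equilibrium: consumers pay $30.5, suppliers receive $8, q = 125. (Wedge: pb − ps = 22.5.)
Per-pack burden: consumers $7.5, suppliers $15.
Suppliers take the larger share because supply is less price-elastic here (demand slope 6 vs supply slope 3).

Suppliers bear the larger share: $15 per pack.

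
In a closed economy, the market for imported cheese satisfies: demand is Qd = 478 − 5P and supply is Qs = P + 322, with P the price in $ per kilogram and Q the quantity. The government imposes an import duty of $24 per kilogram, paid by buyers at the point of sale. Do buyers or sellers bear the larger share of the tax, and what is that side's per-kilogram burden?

Before the tax: set 478 − 5P = P + 322 → P* = $26, Q* = 348.
With the tax collected from buyers, demand (in seller-price terms) shifts: Qd = 478 − 5(P + 24).
New equilibrium: buyers pay $30, sellers receive $6, Q = 328. (Wedge: Pb − Ps = 24.)
Per-kilogram burden: buyers $4, sellers $20.
Sellers take the larger share because supply is less price-elastic here (demand slope 5 vs supply slope 1).

Sellers bear the larger share: $20 per kilogram.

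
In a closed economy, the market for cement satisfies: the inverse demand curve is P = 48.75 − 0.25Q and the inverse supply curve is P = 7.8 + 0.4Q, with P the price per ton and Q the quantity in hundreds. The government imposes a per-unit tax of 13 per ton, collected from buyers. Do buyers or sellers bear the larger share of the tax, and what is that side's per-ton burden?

Rewrite in direct form: Qd = 195 − 4P and Qs = 2.5P − 19.5.
Without the tax, 195 − 4P = 2.5P − 19.5 gives 6.5P = 214.5, so P* = 33 and Q* = 63.
With the tax collected from buyers, demand (in seller-price terms) shifts: Qd = 195 − 4(P + 13).
Solving gives Q = 43 with buyers paying 38 and sellers receiving 25 (the 13 wedge).
Per-ton burden: buyers 5, sellers 8.
Sellers take the larger share because supply is less price-elastic here (demand slope 4 vs supply slope 2.5).

Sellers bear the larger share: 8 per ton.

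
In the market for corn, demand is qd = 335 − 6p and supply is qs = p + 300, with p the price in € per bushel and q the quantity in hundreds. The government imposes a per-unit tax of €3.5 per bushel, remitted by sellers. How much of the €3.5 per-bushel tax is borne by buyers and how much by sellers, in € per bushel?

Before the tax: set 335 − 6p = p + 300 → p* = €5, q* = 305.
With the tax collected from sellers, supply shifts: qs = (p − 3.5) + 300.
Solving gives q = 302 with buyers paying €5.5 and sellers receiving €2 (the €3.5 wedge).
Burden on buyers: €0.5; on sellers: €3. (They sum to €3.5.)

Buyers bear €0.5 per bushel; sellers bear €3 per bushel.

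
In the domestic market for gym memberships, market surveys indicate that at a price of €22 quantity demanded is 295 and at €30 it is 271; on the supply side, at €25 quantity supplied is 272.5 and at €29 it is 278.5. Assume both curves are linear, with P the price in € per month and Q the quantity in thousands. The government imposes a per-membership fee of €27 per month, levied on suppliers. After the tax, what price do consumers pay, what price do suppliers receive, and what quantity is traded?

Demand slope: (271 − 295)/(30 − 22) = -3, so Qd = 361 − 3P.
Supply slope: (278.5 − 272.5)/(29 − 25) = 1.5, so Qs = 1.5P + 235.
Before the tax: set 361 − 3P = 1.5P + 235 → P* = €28, Q* = 277.
With the tax collected from suppliers, supply shifts: Qs = 1.5(P − 27) + 235.
Solving gives Q = 250 with consumers paying €37 and suppliers receiving €10 (the €27 wedge).

Consumers pay €37; suppliers receive €10; quantity = 250.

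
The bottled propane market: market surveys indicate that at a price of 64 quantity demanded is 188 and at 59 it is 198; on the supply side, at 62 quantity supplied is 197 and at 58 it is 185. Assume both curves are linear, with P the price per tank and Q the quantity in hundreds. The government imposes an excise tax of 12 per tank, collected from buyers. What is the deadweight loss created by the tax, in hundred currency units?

Deadweight loss = 86.4 hundred.

Demand slope: (198 − 188)/(59 − 64) = -2, so Qd = 316 − 2P.
Supply slope: (185 − 197)/(58 − 62) = 3, so Qs = 3P + 11.
Before the tax: set 316 − 2P = 3P + 11 → P* = 61, Q* = 194.
With the tax collected from buyers, demand (in seller-price terms) shifts: Qd = 316 − 2(P + 12).
New equilibrium: buyers pay 68.2, sellers receive 56.2, Q = 179.6. (Wedge: Pb − Ps = 12.)
Quantity falls by |ΔQ| = |194 − 179.6| = 14.4.
DWL = ½ · t · |ΔQ| = ½ · 12 · 14.4 = 86.4.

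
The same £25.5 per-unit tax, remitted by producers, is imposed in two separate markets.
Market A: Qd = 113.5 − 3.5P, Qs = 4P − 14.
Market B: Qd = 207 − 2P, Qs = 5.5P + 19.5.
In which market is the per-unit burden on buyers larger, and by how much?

Market B, by £5.1.

Market A: pre-tax P* = £17, Q* = 54; post-tax Q = 6.4; per-unit burden on buyers = £13.6.
Market B: pre-tax P* = £25, Q* = 157; post-tax Q = 119.6; per-unit burden on buyers = £18.7.
Difference: £13.6 vs £18.7 → market B is larger by £5.1.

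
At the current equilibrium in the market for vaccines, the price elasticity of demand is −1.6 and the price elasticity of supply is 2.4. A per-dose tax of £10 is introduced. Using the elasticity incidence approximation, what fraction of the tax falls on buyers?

Buyers' share ≈ 0.6.

Incidence ratio: buyers' share ≈ εs / (εs + |εd|) = 2.4 / (2.4 + 1.6) = 0.6.
Supply is the more elastic side, so buyers bear the larger share.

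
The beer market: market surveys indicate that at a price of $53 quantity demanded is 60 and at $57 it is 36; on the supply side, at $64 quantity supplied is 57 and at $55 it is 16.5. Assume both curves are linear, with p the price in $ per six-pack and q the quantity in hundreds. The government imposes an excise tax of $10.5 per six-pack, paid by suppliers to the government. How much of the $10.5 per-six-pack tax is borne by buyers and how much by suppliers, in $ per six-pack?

Buyers bear $4.5 per six-pack; suppliers bear $6 per six-pack.

Demand slope: (36 − 60)/(57 − 53) = -6, so qd = 378 − 6p.
Supply slope: (16.5 − 57)/(55 − 64) = 4.5, so qs = 4.5p − 231.
Before the tax: set 378 − 6p = 4.5p − 231 → p* = $58, q* = 30.
With the tax collected from suppliers, supply shifts: qs = 4.5(p − 10.5) − 231.
New equilibrium: buyers pay $62.5, suppliers receive $52, q = 3. (Wedge: pb − ps = 10.5.)
Burden on buyers: $4.5; on suppliers: $6. (They sum to $10.5.)
The less price-elastic side of the market bears the larger share of a per-unit tax.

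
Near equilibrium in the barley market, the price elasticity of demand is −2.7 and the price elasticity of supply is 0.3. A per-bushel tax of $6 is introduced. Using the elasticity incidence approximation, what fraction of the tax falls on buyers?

Incidence ratio: buyers' share ≈ εs / (εs + |εd|) = 0.3 / (0.3 + 2.7) = 0.1.
Supply is the less elastic side, so buyers bear the smaller share.

Buyers' share ≈ 0.1.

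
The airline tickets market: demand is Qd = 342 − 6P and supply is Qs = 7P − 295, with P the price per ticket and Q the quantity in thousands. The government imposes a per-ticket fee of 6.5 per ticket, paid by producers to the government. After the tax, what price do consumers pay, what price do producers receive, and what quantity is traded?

Without the tax, 342 − 6P = 7P − 295 gives 13P = 637, so P* = 49 and Q* = 48.
With the tax collected from producers, supply shifts: Qs = 7(P − 6.5) − 295.
Solving gives Q = 27 with consumers paying 52.5 and producers receiving 46 (the 6.5 wedge).
The less price-elastic side of the market bears the larger share of a per-unit tax.

Consumers pay 52.5; producers receive 46; quantity = 27.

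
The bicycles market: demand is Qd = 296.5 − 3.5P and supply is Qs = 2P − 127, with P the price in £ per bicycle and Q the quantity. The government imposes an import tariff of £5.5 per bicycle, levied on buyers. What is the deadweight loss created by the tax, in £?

Before the tax: set 296.5 − 3.5P = 2P − 127 → P* = £77, Q* = 27.
With the tax collected from buyers, demand (in seller-price terms) shifts: Qd = 296.5 − 3.5(P + 5.5).
Solving gives Q = 20 with buyers paying £79 and sellers receiving £73.5 (the £5.5 wedge).
Quantity falls by |ΔQ| = |27 − 20| = 7.
DWL = ½ · t · |ΔQ| = ½ · 5.5 · 7 = £19.25.

Deadweight loss = £19.25.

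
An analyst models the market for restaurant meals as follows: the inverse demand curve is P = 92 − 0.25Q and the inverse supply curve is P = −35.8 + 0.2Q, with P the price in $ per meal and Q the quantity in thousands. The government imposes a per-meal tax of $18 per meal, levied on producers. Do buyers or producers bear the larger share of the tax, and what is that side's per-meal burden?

Rewrite in direct form: Qd = 368 − 4P and Qs = 5P + 179.
Before the tax: set 368 − 4P = 5P + 179 → P* = $21, Q* = 284.
With the tax collected from producers, supply shifts: Qs = 5(P − 18) + 179.
Solving gives Q = 244 with buyers paying $31 and producers receiving $13 (the $18 wedge).
Per-meal burden: buyers $10, producers $8.
Buyers take the larger share because demand is less price-elastic here (demand slope 4 vs supply slope 5).
The less price-elastic side of the market bears the larger share of a per-unit tax.

Buyers bear the larger share: $10 per meal.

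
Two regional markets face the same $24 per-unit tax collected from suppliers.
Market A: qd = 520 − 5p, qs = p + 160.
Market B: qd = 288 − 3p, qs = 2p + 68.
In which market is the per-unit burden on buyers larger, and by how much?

Market A: pre-tax p* = $60, q* = 220; post-tax q = 200; per-unit burden on buyers = $4.
Market B: pre-tax p* = $44, q* = 156; post-tax q = 127.2; per-unit burden on buyers = $9.6.
Difference: $4 vs $9.6 → market B is larger by $5.6.

Market B, by $5.6.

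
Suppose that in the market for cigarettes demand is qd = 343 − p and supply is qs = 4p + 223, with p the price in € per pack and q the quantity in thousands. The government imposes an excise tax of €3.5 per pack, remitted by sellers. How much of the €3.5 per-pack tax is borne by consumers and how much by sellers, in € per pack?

Consumers bear €2.8 per pack; sellers bear €0.7 per pack.

Before the tax: set 343 − p = 4p + 223 → p* = €24, q* = 319.
With the tax collected from sellers, supply shifts: qs = 4(p − 3.5) + 223.
Solving gives q = 316.2 with consumers paying €26.8 and sellers receiving €23.3 (the €3.5 wedge).
Burden on consumers: €2.8; on sellers: €0.7. (They sum to €3.5.)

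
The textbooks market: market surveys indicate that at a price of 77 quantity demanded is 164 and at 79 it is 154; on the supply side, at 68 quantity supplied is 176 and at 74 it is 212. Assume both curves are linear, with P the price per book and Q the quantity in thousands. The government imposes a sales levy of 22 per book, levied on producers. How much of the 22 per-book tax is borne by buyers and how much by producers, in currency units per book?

Buyers bear 12 per book; producers bear 10 per book.

Demand slope: (154 − 164)/(79 − 77) = -5, so Qd = 549 − 5P.
Supply slope: (212 − 176)/(74 − 68) = 6, so Qs = 6P − 232.
Before the tax: set 549 − 5P = 6P − 232 → P* = 71, Q* = 194.
With the tax collected from producers, supply shifts: Qs = 6(P − 22) − 232.
Solving gives Q = 134 with buyers paying 83 and producers receiving 61 (the 22 wedge).
Burden on buyers: 12; on producers: 10. (They sum to 22.)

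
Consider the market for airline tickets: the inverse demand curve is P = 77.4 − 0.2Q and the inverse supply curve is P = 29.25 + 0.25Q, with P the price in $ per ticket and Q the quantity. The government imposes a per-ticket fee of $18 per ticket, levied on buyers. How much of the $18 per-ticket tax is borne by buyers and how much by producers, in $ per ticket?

Rewrite in direct form: Qd = 387 − 5P and Qs = 4P − 117.
Before the tax: set 387 − 5P = 4P − 117 → P* = $56, Q* = 107.
With the tax collected from buyers, demand (in seller-price terms) shifts: Qd = 387 − 5(P + 18).
New equilibrium: buyers pay $64, producers receive $46, Q = 67. (Wedge: Pb − Ps = 18.)
Burden on buyers: $8; on producers: $10. (They sum to $18.)

Buyers bear $8 per ticket; producers bear $10 per ticket.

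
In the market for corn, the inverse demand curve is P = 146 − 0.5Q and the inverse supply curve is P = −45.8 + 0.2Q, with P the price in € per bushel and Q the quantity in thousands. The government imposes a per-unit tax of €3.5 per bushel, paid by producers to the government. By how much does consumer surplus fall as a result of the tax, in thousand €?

Consumer surplus falls by €678.75 thousand.

Rewrite in direct form: Qd = 292 − 2P and Qs = 5P + 229.
Before the tax: set 292 − 2P = 5P + 229 → P* = €9, Q* = 274.
With the tax collected from producers, supply shifts: Qs = 5(P − 3.5) + 229.
Solving gives Q = 269 with buyers paying €11.5 and producers receiving €8 (the €3.5 wedge).
ΔCS is the trapezoid between Q = 269 and Q = 274 of height €2.5: ½ · (274 + 269) · 2.5 = €678.75.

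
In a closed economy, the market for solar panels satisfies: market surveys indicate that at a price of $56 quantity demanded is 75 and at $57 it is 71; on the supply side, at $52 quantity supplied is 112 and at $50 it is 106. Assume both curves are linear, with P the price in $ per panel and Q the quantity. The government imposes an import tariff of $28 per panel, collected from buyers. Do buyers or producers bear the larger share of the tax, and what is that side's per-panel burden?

Producers bear the larger share: $16 per panel.

Demand slope: (71 − 75)/(57 − 56) = -4, so Qd = 299 − 4P.
Supply slope: (106 − 112)/(50 − 52) = 3, so Qs = 3P − 44.
Without the tax, 299 − 4P = 3P − 44 gives 7P = 343, so P* = $49 and Q* = 103.
With the tax collected from buyers, demand (in seller-price terms) shifts: Qd = 299 − 4(P + 28).
New equilibrium: buyers pay $61, producers receive $33, Q = 55. (Wedge: Pb − Ps = 28.)
Per-panel burden: buyers $12, producers $16.
Producers take the larger share because supply is less price-elastic here (demand slope 4 vs supply slope 3).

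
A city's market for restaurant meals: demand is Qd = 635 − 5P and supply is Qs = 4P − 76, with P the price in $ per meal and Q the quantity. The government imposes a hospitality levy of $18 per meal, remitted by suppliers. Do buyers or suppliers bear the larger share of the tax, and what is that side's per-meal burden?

Suppliers bear the larger share: $10 per meal.

Before the tax: set 635 − 5P = 4P − 76 → P* = $79, Q* = 240.
With the tax collected from suppliers, supply shifts: Qs = 4(P − 18) − 76.
Solving gives Q = 200 with buyers paying $87 and suppliers receiving $69 (the $18 wedge).
Per-meal burden: buyers $8, suppliers $10.
Suppliers take the larger share because supply is less price-elastic here (demand slope 5 vs supply slope 4).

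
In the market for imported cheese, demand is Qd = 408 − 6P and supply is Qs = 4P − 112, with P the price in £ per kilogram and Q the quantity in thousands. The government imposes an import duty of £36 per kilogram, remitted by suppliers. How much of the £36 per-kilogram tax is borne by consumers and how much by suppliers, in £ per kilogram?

Consumers bear £14.4 per kilogram; suppliers bear £21.6 per kilogram.

Without the tax, 408 − 6P = 4P − 112 gives 10P = 520, so P* = £52 and Q* = 96.
With the tax collected from suppliers, supply shifts: Qs = 4(P − 36) − 112.
Solving gives Q = 9.6 with consumers paying £66.4 and suppliers receiving £30.4 (the £36 wedge).
Burden on consumers: £14.4; on suppliers: £21.6. (They sum to £36.)
The less price-elastic side of the market bears the larger share of a per-unit tax.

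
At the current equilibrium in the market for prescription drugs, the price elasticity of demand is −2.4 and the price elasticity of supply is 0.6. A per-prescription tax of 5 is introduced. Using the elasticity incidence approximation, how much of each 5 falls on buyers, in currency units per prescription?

Incidence ratio: buyers' share ≈ εs / (εs + |εd|) = 0.6 / (0.6 + 2.4) = 0.2.
So buyers bear ≈ 0.2 × 5 = 1; suppliers bear 4.

Buyers bear ≈ 1 per prescription.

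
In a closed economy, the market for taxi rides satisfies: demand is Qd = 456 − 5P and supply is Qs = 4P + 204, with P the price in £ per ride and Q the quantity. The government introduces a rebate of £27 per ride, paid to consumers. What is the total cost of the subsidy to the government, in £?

Government outlay = £10152.

Without the subsidy, 456 − 5P = 4P + 204 gives 9P = 252, so P* = £28 and Q* = 316.
With a per-unit subsidy paid to consumers, each effectively pays P − 27, so demand becomes Qd = 456 − 5(P − 27).
New equilibrium: consumers pay £16, suppliers receive £43, Q = 376. (Wedge: Pb − Ps = −27.)
Outlay = t · Q = 27 · 376 = £10152.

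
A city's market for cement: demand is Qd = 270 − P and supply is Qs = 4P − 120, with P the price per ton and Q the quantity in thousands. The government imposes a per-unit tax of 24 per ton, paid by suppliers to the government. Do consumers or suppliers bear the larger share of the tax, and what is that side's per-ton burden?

Without the tax, 270 − P = 4P − 120 gives 5P = 390, so P* = 78 and Q* = 192.
With the tax collected from suppliers, supply shifts: Qs = 4(P − 24) − 120.
New equilibrium: consumers pay 97.2, suppliers receive 73.2, Q = 172.8. (Wedge: Pb − Ps = 24.)
Per-ton burden: consumers 19.2, suppliers 4.8.
Consumers take the larger share because demand is less price-elastic here (demand slope 1 vs supply slope 4).

Consumers bear the larger share: 19.2 per ton.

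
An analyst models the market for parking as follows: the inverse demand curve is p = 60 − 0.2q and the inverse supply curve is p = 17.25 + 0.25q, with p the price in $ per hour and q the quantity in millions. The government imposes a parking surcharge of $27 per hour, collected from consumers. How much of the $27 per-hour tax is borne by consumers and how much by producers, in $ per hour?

Consumers bear $12 per hour; producers bear $15 per hour.

Inverting to q(p) form: qd = 300 − 5p; qs = 4p − 69.
Without the tax, 300 − 5p = 4p − 69 gives 9p = 369, so p* = $41 and q* = 95.
With the tax collected from consumers, demand (in seller-price terms) shifts: qd = 300 − 5(p + 27).
Solving gives q = 35 with consumers paying $53 and producers receiving $26 (the $27 wedge).
Burden on consumers: $12; on producers: $15. (They sum to $27.)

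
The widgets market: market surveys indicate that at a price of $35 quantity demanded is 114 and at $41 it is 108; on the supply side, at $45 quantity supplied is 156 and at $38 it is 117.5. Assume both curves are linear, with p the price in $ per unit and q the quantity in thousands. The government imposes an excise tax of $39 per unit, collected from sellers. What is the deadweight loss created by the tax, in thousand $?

Deadweight loss = $643.5 thousand.

Demand slope: (108 − 114)/(41 − 35) = -1, so qd = 149 − p.
Supply slope: (117.5 − 156)/(38 − 45) = 5.5, so qs = 5.5p − 91.5.
Without the tax, 149 − p = 5.5p − 91.5 gives 6.5p = 240.5, so p* = $37 and q* = 112.
With the tax collected from sellers, supply shifts: qs = 5.5(p − 39) − 91.5.
New equilibrium: consumers pay $70, sellers receive $31, q = 79. (Wedge: pb − ps = 39.)
Quantity falls by |ΔQ| = |112 − 79| = 33.
DWL = ½ · t · |ΔQ| = ½ · 39 · 33 = $643.5.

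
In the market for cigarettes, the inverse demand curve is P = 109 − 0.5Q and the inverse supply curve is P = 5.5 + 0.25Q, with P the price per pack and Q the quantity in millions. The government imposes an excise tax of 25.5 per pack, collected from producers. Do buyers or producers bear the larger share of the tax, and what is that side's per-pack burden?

Rewrite in direct form: Qd = 218 − 2P and Qs = 4P − 22.
Before the tax: set 218 − 2P = 4P − 22 → P* = 40, Q* = 138.
With the tax collected from producers, supply shifts: Qs = 4(P − 25.5) − 22.
Solving gives Q = 104 with buyers paying 57 and producers receiving 31.5 (the 25.5 wedge).
Per-pack burden: buyers 17, producers 8.5.
Buyers take the larger share because demand is less price-elastic here (demand slope 2 vs supply slope 4).
The less price-elastic side of the market bears the larger share of a per-unit tax.

Buyers bear the larger share: 17 per pack.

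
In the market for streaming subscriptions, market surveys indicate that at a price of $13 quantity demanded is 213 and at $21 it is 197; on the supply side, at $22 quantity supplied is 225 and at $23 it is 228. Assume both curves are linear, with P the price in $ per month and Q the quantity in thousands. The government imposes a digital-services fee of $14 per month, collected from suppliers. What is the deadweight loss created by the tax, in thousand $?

Demand slope: (197 − 213)/(21 − 13) = -2, so Qd = 239 − 2P.
Supply slope: (228 − 225)/(23 − 22) = 3, so Qs = 3P + 159.
Without the tax, 239 − 2P = 3P + 159 gives 5P = 80, so P* = $16 and Q* = 207.
With the tax collected from suppliers, supply shifts: Qs = 3(P − 14) + 159.
New equilibrium: buyers pay $24.4, suppliers receive $10.4, Q = 190.2. (Wedge: Pb − Ps = 14.)
Quantity falls by |ΔQ| = |207 − 190.2| = 16.8.
DWL = ½ · t · |ΔQ| = ½ · 14 · 16.8 = $117.6.

Deadweight loss = $117.6 thousand.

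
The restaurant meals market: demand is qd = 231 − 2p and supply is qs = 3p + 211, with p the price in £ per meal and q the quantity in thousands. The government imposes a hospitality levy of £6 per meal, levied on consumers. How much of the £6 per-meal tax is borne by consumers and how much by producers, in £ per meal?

Before the tax: set 231 − 2p = 3p + 211 → p* = £4, q* = 223.
With the tax collected from consumers, demand (in seller-price terms) shifts: qd = 231 − 2(p + 6).
Solving gives q = 215.8 with consumers paying £7.6 and producers receiving £1.6 (the £6 wedge).
Burden on consumers: £3.6; on producers: £2.4. (They sum to £6.)

Consumers bear £3.6 per meal; producers bear £2.4 per meal.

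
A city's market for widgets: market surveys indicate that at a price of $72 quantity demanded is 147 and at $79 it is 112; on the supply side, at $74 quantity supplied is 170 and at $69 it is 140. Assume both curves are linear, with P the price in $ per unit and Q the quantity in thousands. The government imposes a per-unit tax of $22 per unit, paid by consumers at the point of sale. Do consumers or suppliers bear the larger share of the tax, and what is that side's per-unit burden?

Demand slope: (112 − 147)/(79 − 72) = -5, so Qd = 507 − 5P.
Supply slope: (140 − 170)/(69 − 74) = 6, so Qs = 6P − 274.
Without the tax, 507 − 5P = 6P − 274 gives 11P = 781, so P* = $71 and Q* = 152.
With the tax collected from consumers, demand (in seller-price terms) shifts: Qd = 507 − 5(P + 22).
Solving gives Q = 92 with consumers paying $83 and suppliers receiving $61 (the $22 wedge).
Per-unit burden: consumers $12, suppliers $10.
Consumers take the larger share because demand is less price-elastic here (demand slope 5 vs supply slope 6).
The less price-elastic side of the market bears the larger share of a per-unit tax.

Consumers bear the larger share: $12 per unit.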